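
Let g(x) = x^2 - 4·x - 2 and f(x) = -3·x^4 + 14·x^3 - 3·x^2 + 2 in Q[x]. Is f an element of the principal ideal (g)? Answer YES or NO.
In Q[x] the ideal (g) consists of all multiples of g, so f ∈ (g) iff g | f, i.e. iff the remainder of f on division by g is 0. Divide f by g (g is monic, so eliminate the leading term of the running remainder at each step):
  leading term -3·x^4: subtract (-3·x^2)·g(x) = -3·x^4 + 12·x^3 + 6·x^2, leaving 2·x^3 - 9·x^2 + 2
  leading term 2·x^3: subtract (2·x)·g(x) = 2·x^3 - 8·x^2 - 4·x, leaving -x^2 + 4·x + 2
  leading term -x^2: subtract (-1)·g(x) = -x^2 + 4·x + 2, leaving 0
The remainder is 0, so f(x) = g(x) · h(x) with h(x) = -3·x^2 + 2·x - 1. Hence g | f, i.e. f ∈ (g).

Final answer: YES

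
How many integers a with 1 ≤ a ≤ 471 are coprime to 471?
The number of a ∈ {1, ..., 471} with gcd(a, 471) = 1 is by definition Euler's totient φ(471). φ is multiplicative, with φ(p^e) = p^e − p^(e−1). Factorise 471 = 3 · 157. Then
  φ(471) = (3 − 1) · (157 − 1) = 2 · 156 = 312.
So there are 312 such integers.

Final answer: 312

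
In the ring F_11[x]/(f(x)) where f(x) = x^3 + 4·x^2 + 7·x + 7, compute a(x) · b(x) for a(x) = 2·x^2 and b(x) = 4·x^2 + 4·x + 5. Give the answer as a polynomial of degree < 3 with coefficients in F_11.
a · b ≡ 6·x^2 + 2·x + 3 (mod f(x))

Multiply as integer polynomials: a · b = 8·x^4 + 8·x^3 + 10·x^2. Reducing coefficients mod 11: a · b ≡ 8·x^4 + 8·x^3 + 10·x^2. Now divide by f(x) = x^3 + 4·x^2 + 7·x + 7 in F_11[x], eliminating the leading term at each step:
  leading term 8·x^4: subtract (8·x)·f(x) = 8·x^4 + 10·x^3 + x^2 + x, leaving 9·x^3 + 9·x^2 + 10·x (coefficients mod 11)
  leading term 9·x^3: subtract (9)·f(x) = 9·x^3 + 3·x^2 + 8·x + 8, leaving 6·x^2 + 2·x + 3 (coefficients mod 11)
The degree is now < 3, so this is the remainder. Hence a · b ≡ 6·x^2 + 2·x + 3 in F_11[x]/(f).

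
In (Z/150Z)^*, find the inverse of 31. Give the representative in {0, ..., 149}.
Apply the extended Euclidean algorithm to (150, 31), tracking rows (r, s, t) with s·150 + t·31 = r. Each division r_prev = q·r_cur + r_new produces the new row as (previous row) − q·(current row):
  row A: (150, 1, 0)   [1·150 + 0·31 = 150]
  row B: (31, 0, 1)   [0·150 + 1·31 = 31]
  150 = 4·31 + 26   → row C = row A − 4·row B = (26, 1, −4)   [check: 1·150 − 4·31 = 26]
  31 = 1·26 + 5   → row D = row B − 1·row C = (5, −1, 5)   [check: −1·150 + 5·31 = 5]
  26 = 5·5 + 1   → row E = row C − 5·row D = (1, 6, −29)   [check: 6·150 − 29·31 = 1]
  5 = 5·1 + 0   → remainder 0, stop. gcd = 1 (last nonzero row E).
The gcd is 1, so 31 is invertible mod 150. The last nonzero row gives 6·150 − 29·31 = 1, so t = −29. So 31^(−1) ≡ −29 ≡ 121 (mod 150). Verify: 31 · 121 = 3751 ≡ 1 (mod 150). ✓

Final answer: 31^(−1) ≡ 121 (mod 150)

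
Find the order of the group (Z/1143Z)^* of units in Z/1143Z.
|(Z/1143Z)^*| = 756

(Z/1143Z)^* consists of the classes a with gcd(a, 1143) = 1, so its order is φ(1143). φ is multiplicative, with φ(p^e) = p^e − p^(e−1). Factorise 1143 = 3^2 · 127. Then
  φ(1143) = (3^2 − 3^1) · (127 − 1) = 6 · 126 = 756.
Thus |(Z/1143Z)^*| = 756.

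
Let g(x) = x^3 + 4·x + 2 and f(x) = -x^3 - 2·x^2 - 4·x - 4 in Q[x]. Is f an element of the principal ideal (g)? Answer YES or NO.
NO

In Q[x] the ideal (g) consists of all multiples of g, so f ∈ (g) iff g | f, i.e. iff the remainder of f on division by g is 0. Divide f by g (g is monic, so eliminate the leading term of the running remainder at each step):
  leading term -x^3: subtract (-1)·g(x) = -x^3 - 4·x - 2, leaving -2·x^2 - 2
The remainder r(x) = -2·x^2 - 2 ≠ 0 (and deg r < deg g), so g ∤ f, i.e. f ∉ (g).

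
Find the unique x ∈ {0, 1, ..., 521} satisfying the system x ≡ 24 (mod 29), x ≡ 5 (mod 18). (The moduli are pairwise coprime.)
x ≡ 401 (mod 522); the representative in [0, 522) is 401

The moduli 29, 18 are pairwise coprime, so by the CRT there is a unique solution mod 29·18 = 522.
Solve by successive substitution. Start with x ≡ 24 (mod 29).
  Combine with x ≡ 5 (mod 18): write x = 24 + 29·t and require 24 + 29·t ≡ 5 (mod 18), i.e. 29·t ≡ 5 − 24 ≡ 17 (mod 18). Since 29^(−1) ≡ 5 (mod 18) (29 ≡ 11 (mod 18)), t ≡ 5·17 ≡ 13 (mod 18). So x ≡ 24 + 29·13 = 401 (mod 522).
Unique solution in [0, 522): x = 401.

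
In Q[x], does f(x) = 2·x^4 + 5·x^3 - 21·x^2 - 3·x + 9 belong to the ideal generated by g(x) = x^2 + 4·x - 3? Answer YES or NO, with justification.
YES

In Q[x] the ideal (g) consists of all multiples of g, so f ∈ (g) iff g | f, i.e. iff the remainder of f on division by g is 0. Divide f by g (g is monic, so eliminate the leading term of the running remainder at each step):
  leading term 2·x^4: subtract (2·x^2)·g(x) = 2·x^4 + 8·x^3 - 6·x^2, leaving -3·x^3 - 15·x^2 - 3·x + 9
  leading term -3·x^3: subtract (-3·x)·g(x) = -3·x^3 - 12·x^2 + 9·x, leaving -3·x^2 - 12·x + 9
  leading term -3·x^2: subtract (-3)·g(x) = -3·x^2 - 12·x + 9, leaving 0
The remainder is 0, so f(x) = g(x) · h(x) with h(x) = 2·x^2 - 3·x - 3. Hence g | f, i.e. f ∈ (g).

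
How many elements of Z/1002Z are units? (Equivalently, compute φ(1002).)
Z/1002Z has φ(1002) = 332 units

An element a ∈ Z/1002Z is a unit iff gcd(a, 1002) = 1, so the number of units is φ(1002). φ is multiplicative, with φ(p^e) = p^e − p^(e−1). Factorise 1002 = 2 · 3 · 167. Then
  φ(1002) = (2 − 1) · (3 − 1) · (167 − 1) = 1 · 2 · 166 = 332.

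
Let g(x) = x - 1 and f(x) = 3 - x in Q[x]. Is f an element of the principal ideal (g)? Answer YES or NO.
In Q[x] the ideal (g) consists of all multiples of g, so f ∈ (g) iff g | f, i.e. iff the remainder of f on division by g is 0. Divide f by g (g is monic, so eliminate the leading term of the running remainder at each step):
  leading term -x: subtract (-1)·g(x) = 1 - x, leaving 2
The remainder r(x) = 2 ≠ 0 (and deg r < deg g), so g ∤ f, i.e. f ∉ (g).

Final answer: NO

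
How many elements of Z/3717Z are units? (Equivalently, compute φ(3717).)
An element a ∈ Z/3717Z is a unit iff gcd(a, 3717) = 1, so the number of units is φ(3717). φ is multiplicative, with φ(p^e) = p^e − p^(e−1). Factorise 3717 = 3^2 · 7 · 59. Then
  φ(3717) = (3^2 − 3^1) · (7 − 1) · (59 − 1) = 6 · 6 · 58 = 2088.

Final answer: Z/3717Z has φ(3717) = 2088 units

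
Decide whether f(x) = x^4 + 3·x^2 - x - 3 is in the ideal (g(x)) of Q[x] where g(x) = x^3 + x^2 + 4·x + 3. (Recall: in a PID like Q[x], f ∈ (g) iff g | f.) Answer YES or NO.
In Q[x] the ideal (g) consists of all multiples of g, so f ∈ (g) iff g | f, i.e. iff the remainder of f on division by g is 0. Divide f by g (g is monic, so eliminate the leading term of the running remainder at each step):
  leading term x^4: subtract (x)·g(x) = x^4 + x^3 + 4·x^2 + 3·x, leaving -x^3 - x^2 - 4·x - 3
  leading term -x^3: subtract (-1)·g(x) = -x^3 - x^2 - 4·x - 3, leaving 0
The remainder is 0, so f(x) = g(x) · h(x) with h(x) = x - 1. Hence g | f, i.e. f ∈ (g).

Final answer: YES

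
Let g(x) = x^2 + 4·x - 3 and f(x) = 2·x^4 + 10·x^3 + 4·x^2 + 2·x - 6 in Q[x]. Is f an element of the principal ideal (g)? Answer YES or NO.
YES

In Q[x] the ideal (g) consists of all multiples of g, so f ∈ (g) iff g | f, i.e. iff the remainder of f on division by g is 0. Divide f by g (g is monic, so eliminate the leading term of the running remainder at each step):
  leading term 2·x^4: subtract (2·x^2)·g(x) = 2·x^4 + 8·x^3 - 6·x^2, leaving 2·x^3 + 10·x^2 + 2·x - 6
  leading term 2·x^3: subtract (2·x)·g(x) = 2·x^3 + 8·x^2 - 6·x, leaving 2·x^2 + 8·x - 6
  leading term 2·x^2: subtract (2)·g(x) = 2·x^2 + 8·x - 6, leaving 0
The remainder is 0, so f(x) = g(x) · h(x) with h(x) = 2·x^2 + 2·x + 2. Hence g | f, i.e. f ∈ (g).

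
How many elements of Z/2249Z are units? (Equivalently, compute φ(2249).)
An element a ∈ Z/2249Z is a unit iff gcd(a, 2249) = 1, so the number of units is φ(2249). φ is multiplicative, with φ(p^e) = p^e − p^(e−1). Factorise 2249 = 13 · 173. Then
  φ(2249) = (13 − 1) · (173 − 1) = 12 · 172 = 2064.

Final answer: Z/2249Z has φ(2249) = 2064 units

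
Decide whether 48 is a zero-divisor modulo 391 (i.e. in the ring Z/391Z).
gcd(48, 391) = 1, so 48 is a unit in Z/391Z (it has a multiplicative inverse). A unit cannot be a zero-divisor: if 48·b ≡ 0 then multiplying both sides by 48^(−1) gives b ≡ 0. So 48 is not a zero-divisor.

Final answer: NO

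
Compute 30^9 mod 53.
30

Use repeated squaring. Binary(9) = 1001. Walk through the bits of the exponent 9 left-to-right: at each bit after the leading one, square the running value, then multiply by 30 if the bit is 1 (always reducing mod 53):
  bit 1 = 1 (leading): start with 30.
  bit 2 = 0: square 30^2 = 900 ≡ 52 (mod 53).
  bit 3 = 0: square 52^2 = 2704 ≡ 1 (mod 53).
  bit 4 = 1: square 1^2 = 1; bit is 1, so multiply 1·30 = 30 (mod 53).
Final value: 30^9 ≡ 30 (mod 53).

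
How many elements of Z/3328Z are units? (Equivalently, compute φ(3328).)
Z/3328Z has φ(3328) = 1536 units

An element a ∈ Z/3328Z is a unit iff gcd(a, 3328) = 1, so the number of units is φ(3328). φ is multiplicative, with φ(p^e) = p^e − p^(e−1). Factorise 3328 = 2^8 · 13. Then
  φ(3328) = (2^8 − 2^7) · (13 − 1) = 128 · 12 = 1536.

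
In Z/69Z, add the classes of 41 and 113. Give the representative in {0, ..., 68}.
Reduce the summands first: 113 ≡ 44 (mod 69), so 41 + 113 ≡ 41 + 44 (mod 69). 41 + 44 = 85; 85 = 1·69 + 16, so (41 + 113) mod 69 = 16.

Final answer: 16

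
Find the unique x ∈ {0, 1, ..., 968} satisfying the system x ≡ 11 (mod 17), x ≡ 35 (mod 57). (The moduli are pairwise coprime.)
x ≡ 776 (mod 969); the representative in [0, 969) is 776

The moduli 17, 57 are pairwise coprime, so by the CRT there is a unique solution mod 17·57 = 969.
Solve by successive substitution. Start with x ≡ 11 (mod 17).
  Combine with x ≡ 35 (mod 57): write x = 11 + 17·t and require 11 + 17·t ≡ 35 (mod 57), i.e. 17·t ≡ 35 − 11 ≡ 24 (mod 57). Since 17^(−1) ≡ 47 (mod 57), t ≡ 47·24 ≡ 45 (mod 57). So x ≡ 11 + 17·45 = 776 (mod 969).
Unique solution in [0, 969): x = 776.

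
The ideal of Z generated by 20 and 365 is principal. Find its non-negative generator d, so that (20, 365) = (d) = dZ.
In the PID Z, (a, b) is generated by gcd(a, b). Compute gcd(365, 20) with the extended Euclidean algorithm, tracking rows (r, s, t) with s·365 + t·20 = r:
  row A: (365, 1, 0)   [1·365 + 0·20 = 365]
  row B: (20, 0, 1)   [0·365 + 1·20 = 20]
  365 = 18·20 + 5   → row C = row A − 18·row B = (5, 1, −18)   [check: 1·365 − 18·20 = 5]
  20 = 4·5 + 0   → remainder 0, stop. gcd = 5 (last nonzero row C).
So gcd(20, 365) = 5, with Bézout identity 1·365 − 18·20 = 5. Containment (⊇): the Bézout identity exhibits 5 as an element of (20, 365), giving (5) ⊆ (20, 365). Containment (⊆): since 5 | 20 and 5 | 365 (20 = 5·4, 365 = 5·73), every Z-linear combination of 20 and 365 is divisible by 5, so (20, 365) ⊆ (5). Therefore (20, 365) = (5), d = 5.

Final answer: (20, 365) = (5); d = 5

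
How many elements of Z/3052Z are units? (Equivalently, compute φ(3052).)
Z/3052Z has φ(3052) = 1296 units

An element a ∈ Z/3052Z is a unit iff gcd(a, 3052) = 1, so the number of units is φ(3052). φ is multiplicative, with φ(p^e) = p^e − p^(e−1). Factorise 3052 = 2^2 · 7 · 109. Then
  φ(3052) = (2^2 − 2^1) · (7 − 1) · (109 − 1) = 2 · 6 · 108 = 1296.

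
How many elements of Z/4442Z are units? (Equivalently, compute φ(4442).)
An element a ∈ Z/4442Z is a unit iff gcd(a, 4442) = 1, so the number of units is φ(4442). φ is multiplicative, with φ(p^e) = p^e − p^(e−1). Factorise 4442 = 2 · 2221. Then
  φ(4442) = (2 − 1) · (2221 − 1) = 1 · 2220 = 2220.

Final answer: Z/4442Z has φ(4442) = 2220 units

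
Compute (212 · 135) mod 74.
56

Reduce the factors first: 212 ≡ 64, 135 ≡ 61 (mod 74), so 212 · 135 ≡ 64 · 61 (mod 74). 64 · 61 = 3904. Dividing by 74: 3904 = 52·74 + 56. So (212 · 135) mod 74 = 56.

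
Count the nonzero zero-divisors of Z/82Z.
Z/82Z has 41 nonzero zero-divisors

In Z/82Z each nonzero element is either a unit (gcd with 82 is 1) or a zero-divisor (gcd > 1). The number of units is φ(82): factorise 82 = 2 · 41, so φ(82) = (2 − 1) · (41 − 1) = 1 · 40 = 40. The nonzero elements number 82 − 1 = 81. Hence the nonzero zero-divisors number 81 − 40 = 41.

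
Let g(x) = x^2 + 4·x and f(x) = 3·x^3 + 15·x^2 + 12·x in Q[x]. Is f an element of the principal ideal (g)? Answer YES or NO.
YES

In Q[x] the ideal (g) consists of all multiples of g, so f ∈ (g) iff g | f, i.e. iff the remainder of f on division by g is 0. Divide f by g (g is monic, so eliminate the leading term of the running remainder at each step):
  leading term 3·x^3: subtract (3·x)·g(x) = 3·x^3 + 12·x^2, leaving 3·x^2 + 12·x
  leading term 3·x^2: subtract (3)·g(x) = 3·x^2 + 12·x, leaving 0
The remainder is 0, so f(x) = g(x) · h(x) with h(x) = 3·x + 3. Hence g | f, i.e. f ∈ (g).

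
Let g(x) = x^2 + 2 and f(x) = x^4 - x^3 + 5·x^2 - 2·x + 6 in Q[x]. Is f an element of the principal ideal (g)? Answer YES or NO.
YES

In Q[x] the ideal (g) consists of all multiples of g, so f ∈ (g) iff g | f, i.e. iff the remainder of f on division by g is 0. Divide f by g (g is monic, so eliminate the leading term of the running remainder at each step):
  leading term x^4: subtract (x^2)·g(x) = x^4 + 2·x^2, leaving -x^3 + 3·x^2 - 2·x + 6
  leading term -x^3: subtract (-x)·g(x) = -x^3 - 2·x, leaving 3·x^2 + 6
  leading term 3·x^2: subtract (3)·g(x) = 3·x^2 + 6, leaving 0
The remainder is 0, so f(x) = g(x) · h(x) with h(x) = x^2 - x + 3. Hence g | f, i.e. f ∈ (g).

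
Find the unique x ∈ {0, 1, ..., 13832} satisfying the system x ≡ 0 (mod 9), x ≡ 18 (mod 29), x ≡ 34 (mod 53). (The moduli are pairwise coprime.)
The moduli 9, 29, 53 are pairwise coprime, so by the CRT there is a unique solution mod 9·29·53 = 13833.
Solve by successive substitution. Start with x ≡ 0 (mod 9).
  Combine with x ≡ 18 (mod 29): write x = 9·t and require 9·t ≡ 18 (mod 29). Since 9^(−1) ≡ 13 (mod 29), t ≡ 13·18 ≡ 2 (mod 29). So x ≡ 9·2 = 18 (mod 261).
  Combine with x ≡ 34 (mod 53): write x = 18 + 261·t and require 18 + 261·t ≡ 34 (mod 53), i.e. 261·t ≡ 34 − 18 ≡ 16 (mod 53). Since 261^(−1) ≡ 13 (mod 53) (261 ≡ 49 (mod 53)), t ≡ 13·16 ≡ 49 (mod 53). So x ≡ 18 + 261·49 = 12807 (mod 13833).
Unique solution in [0, 13833): x = 12807.

Final answer: x ≡ 12807 (mod 13833); the representative in [0, 13833) is 12807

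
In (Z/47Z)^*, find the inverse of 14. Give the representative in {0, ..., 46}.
14^(−1) ≡ 37 (mod 47)

Apply the extended Euclidean algorithm to (47, 14), tracking rows (r, s, t) with s·47 + t·14 = r. Each division r_prev = q·r_cur + r_new produces the new row as (previous row) − q·(current row):
  row A: (47, 1, 0)   [1·47 + 0·14 = 47]
  row B: (14, 0, 1)   [0·47 + 1·14 = 14]
  47 = 3·14 + 5   → row C = row A − 3·row B = (5, 1, −3)   [check: 1·47 − 3·14 = 5]
  14 = 2·5 + 4   → row D = row B − 2·row C = (4, −2, 7)   [check: −2·47 + 7·14 = 4]
  5 = 1·4 + 1   → row E = row C − 1·row D = (1, 3, −10)   [check: 3·47 − 10·14 = 1]
  4 = 4·1 + 0   → remainder 0, stop. gcd = 1 (last nonzero row E).
The gcd is 1, so 14 is invertible mod 47. The last nonzero row gives 3·47 − 10·14 = 1, so t = −10. So 14^(−1) ≡ −10 ≡ 37 (mod 47). Verify: 14 · 37 = 518 ≡ 1 (mod 47). ✓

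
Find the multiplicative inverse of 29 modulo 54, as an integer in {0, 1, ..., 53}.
29^(−1) ≡ 41 (mod 54)

Apply the extended Euclidean algorithm to (54, 29), tracking rows (r, s, t) with s·54 + t·29 = r. Each division r_prev = q·r_cur + r_new produces the new row as (previous row) − q·(current row):
  row A: (54, 1, 0)   [1·54 + 0·29 = 54]
  row B: (29, 0, 1)   [0·54 + 1·29 = 29]
  54 = 1·29 + 25   → row C = row A − 1·row B = (25, 1, −1)   [check: 1·54 − 1·29 = 25]
  29 = 1·25 + 4   → row D = row B − 1·row C = (4, −1, 2)   [check: −1·54 + 2·29 = 4]
  25 = 6·4 + 1   → row E = row C − 6·row D = (1, 7, −13)   [check: 7·54 − 13·29 = 1]
  4 = 4·1 + 0   → remainder 0, stop. gcd = 1 (last nonzero row E).
The gcd is 1, so 29 is invertible mod 54. The last nonzero row gives 7·54 − 13·29 = 1, so t = −13. So 29^(−1) ≡ −13 ≡ 41 (mod 54). Verify: 29 · 41 = 1189 ≡ 1 (mod 54). ✓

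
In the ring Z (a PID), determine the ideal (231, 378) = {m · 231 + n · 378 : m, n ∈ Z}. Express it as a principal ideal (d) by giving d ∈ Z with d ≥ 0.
In the PID Z, (a, b) is generated by gcd(a, b). Compute gcd(378, 231) with the extended Euclidean algorithm, tracking rows (r, s, t) with s·378 + t·231 = r:
  row A: (378, 1, 0)   [1·378 + 0·231 = 378]
  row B: (231, 0, 1)   [0·378 + 1·231 = 231]
  378 = 1·231 + 147   → row C = row A − 1·row B = (147, 1, −1)   [check: 1·378 − 1·231 = 147]
  231 = 1·147 + 84   → row D = row B − 1·row C = (84, −1, 2)   [check: −1·378 + 2·231 = 84]
  147 = 1·84 + 63   → row E = row C − 1·row D = (63, 2, −3)   [check: 2·378 − 3·231 = 63]
  84 = 1·63 + 21   → row F = row D − 1·row E = (21, −3, 5)   [check: −3·378 + 5·231 = 21]
  63 = 3·21 + 0   → remainder 0, stop. gcd = 21 (last nonzero row F).
So gcd(231, 378) = 21, with Bézout identity −3·378 + 5·231 = 21. Containment (⊇): the Bézout identity exhibits 21 as an element of (231, 378), giving (21) ⊆ (231, 378). Containment (⊆): since 21 | 231 and 21 | 378 (231 = 21·11, 378 = 21·18), every Z-linear combination of 231 and 378 is divisible by 21, so (231, 378) ⊆ (21). Therefore (231, 378) = (21), d = 21.

Final answer: (231, 378) = (21); d = 21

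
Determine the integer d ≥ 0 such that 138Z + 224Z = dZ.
In the PID Z, (a, b) is generated by gcd(a, b). Compute gcd(224, 138) with the extended Euclidean algorithm, tracking rows (r, s, t) with s·224 + t·138 = r:
  row A: (224, 1, 0)   [1·224 + 0·138 = 224]
  row B: (138, 0, 1)   [0·224 + 1·138 = 138]
  224 = 1·138 + 86   → row C = row A − 1·row B = (86, 1, −1)   [check: 1·224 − 1·138 = 86]
  138 = 1·86 + 52   → row D = row B − 1·row C = (52, −1, 2)   [check: −1·224 + 2·138 = 52]
  86 = 1·52 + 34   → row E = row C − 1·row D = (34, 2, −3)   [check: 2·224 − 3·138 = 34]
  52 = 1·34 + 18   → row F = row D − 1·row E = (18, −3, 5)   [check: −3·224 + 5·138 = 18]
  34 = 1·18 + 16   → row G = row E − 1·row F = (16, 5, −8)   [check: 5·224 − 8·138 = 16]
  18 = 1·16 + 2   → row H = row F − 1·row G = (2, −8, 13)   [check: −8·224 + 13·138 = 2]
  16 = 8·2 + 0   → remainder 0, stop. gcd = 2 (last nonzero row H).
So gcd(138, 224) = 2, with Bézout identity −8·224 + 13·138 = 2. Containment (⊇): the Bézout identity exhibits 2 as an element of (138, 224), giving (2) ⊆ (138, 224). Containment (⊆): since 2 | 138 and 2 | 224 (138 = 2·69, 224 = 2·112), every Z-linear combination of 138 and 224 is divisible by 2, so (138, 224) ⊆ (2). Therefore (138, 224) = (2), d = 2.

Final answer: (138, 224) = (2); d = 2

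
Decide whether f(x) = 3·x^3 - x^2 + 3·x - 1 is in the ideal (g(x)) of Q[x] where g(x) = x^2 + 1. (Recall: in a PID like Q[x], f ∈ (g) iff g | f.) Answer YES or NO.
YES

In Q[x] the ideal (g) consists of all multiples of g, so f ∈ (g) iff g | f, i.e. iff the remainder of f on division by g is 0. Divide f by g (g is monic, so eliminate the leading term of the running remainder at each step):
  leading term 3·x^3: subtract (3·x)·g(x) = 3·x^3 + 3·x, leaving -x^2 - 1
  leading term -x^2: subtract (-1)·g(x) = -x^2 - 1, leaving 0
The remainder is 0, so f(x) = g(x) · h(x) with h(x) = 3·x - 1. Hence g | f, i.e. f ∈ (g).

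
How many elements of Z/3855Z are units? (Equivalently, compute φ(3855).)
An element a ∈ Z/3855Z is a unit iff gcd(a, 3855) = 1, so the number of units is φ(3855). φ is multiplicative, with φ(p^e) = p^e − p^(e−1). Factorise 3855 = 3 · 5 · 257. Then
  φ(3855) = (3 − 1) · (5 − 1) · (257 − 1) = 2 · 4 · 256 = 2048.

Final answer: Z/3855Z has φ(3855) = 2048 units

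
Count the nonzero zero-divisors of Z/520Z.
Z/520Z has 327 nonzero zero-divisors

In Z/520Z each nonzero element is either a unit (gcd with 520 is 1) or a zero-divisor (gcd > 1). The number of units is φ(520): factorise 520 = 2^3 · 5 · 13, so φ(520) = (2^3 − 2^2) · (5 − 1) · (13 − 1) = 4 · 4 · 12 = 192. The nonzero elements number 520 − 1 = 519. Hence the nonzero zero-divisors number 519 − 192 = 327.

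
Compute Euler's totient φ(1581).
φ is multiplicative, with φ(p^e) = p^e − p^(e−1). Factorise 1581 = 3 · 17 · 31. Then
  φ(1581) = (3 − 1) · (17 − 1) · (31 − 1) = 2 · 16 · 30 = 960.

Final answer: φ(1581) = 960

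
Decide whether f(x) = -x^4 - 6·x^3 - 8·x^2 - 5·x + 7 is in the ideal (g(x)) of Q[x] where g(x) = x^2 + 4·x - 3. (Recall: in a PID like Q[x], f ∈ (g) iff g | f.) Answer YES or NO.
NO

In Q[x] the ideal (g) consists of all multiples of g, so f ∈ (g) iff g | f, i.e. iff the remainder of f on division by g is 0. Divide f by g (g is monic, so eliminate the leading term of the running remainder at each step):
  leading term -x^4: subtract (-x^2)·g(x) = -x^4 - 4·x^3 + 3·x^2, leaving -2·x^3 - 11·x^2 - 5·x + 7
  leading term -2·x^3: subtract (-2·x)·g(x) = -2·x^3 - 8·x^2 + 6·x, leaving -3·x^2 - 11·x + 7
  leading term -3·x^2: subtract (-3)·g(x) = -3·x^2 - 12·x + 9, leaving x - 2
The remainder r(x) = x - 2 ≠ 0 (and deg r < deg g), so g ∤ f, i.e. f ∉ (g).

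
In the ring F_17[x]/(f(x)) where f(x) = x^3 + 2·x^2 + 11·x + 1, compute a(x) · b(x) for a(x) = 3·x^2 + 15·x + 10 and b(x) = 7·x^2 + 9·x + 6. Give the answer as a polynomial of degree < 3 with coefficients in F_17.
a · b ≡ 16·x^2 + 2·x + 4 (mod f(x))

Multiply as integer polynomials: a · b = 21·x^4 + 132·x^3 + 223·x^2 + 180·x + 60. Reducing coefficients mod 17: a · b ≡ 4·x^4 + 13·x^3 + 2·x^2 + 10·x + 9. Now divide by f(x) = x^3 + 2·x^2 + 11·x + 1 in F_17[x], eliminating the leading term at each step:
  leading term 4·x^4: subtract (4·x)·f(x) = 4·x^4 + 8·x^3 + 10·x^2 + 4·x, leaving 5·x^3 + 9·x^2 + 6·x + 9 (coefficients mod 17)
  leading term 5·x^3: subtract (5)·f(x) = 5·x^3 + 10·x^2 + 4·x + 5, leaving 16·x^2 + 2·x + 4 (coefficients mod 17)
The degree is now < 3, so this is the remainder. Hence a · b ≡ 16·x^2 + 2·x + 4 in F_17[x]/(f).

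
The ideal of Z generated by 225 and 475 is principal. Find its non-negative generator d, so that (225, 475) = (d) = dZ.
(225, 475) = (25); d = 25

In the PID Z, (a, b) is generated by gcd(a, b). Compute gcd(475, 225) with the extended Euclidean algorithm, tracking rows (r, s, t) with s·475 + t·225 = r:
  row A: (475, 1, 0)   [1·475 + 0·225 = 475]
  row B: (225, 0, 1)   [0·475 + 1·225 = 225]
  475 = 2·225 + 25   → row C = row A − 2·row B = (25, 1, −2)   [check: 1·475 − 2·225 = 25]
  225 = 9·25 + 0   → remainder 0, stop. gcd = 25 (last nonzero row C).
So gcd(225, 475) = 25, with Bézout identity 1·475 − 2·225 = 25. Containment (⊇): the Bézout identity exhibits 25 as an element of (225, 475), giving (25) ⊆ (225, 475). Containment (⊆): since 25 | 225 and 25 | 475 (225 = 25·9, 475 = 25·19), every Z-linear combination of 225 and 475 is divisible by 25, so (225, 475) ⊆ (25). Therefore (225, 475) = (25), d = 25.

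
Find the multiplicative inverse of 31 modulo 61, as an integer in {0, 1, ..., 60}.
Apply the extended Euclidean algorithm to (61, 31), tracking rows (r, s, t) with s·61 + t·31 = r. Each division r_prev = q·r_cur + r_new produces the new row as (previous row) − q·(current row):
  row A: (61, 1, 0)   [1·61 + 0·31 = 61]
  row B: (31, 0, 1)   [0·61 + 1·31 = 31]
  61 = 1·31 + 30   → row C = row A − 1·row B = (30, 1, −1)   [check: 1·61 − 1·31 = 30]
  31 = 1·30 + 1   → row D = row B − 1·row C = (1, −1, 2)   [check: −1·61 + 2·31 = 1]
  30 = 30·1 + 0   → remainder 0, stop. gcd = 1 (last nonzero row D).
The gcd is 1, so 31 is invertible mod 61. The last nonzero row gives −1·61 + 2·31 = 1, so t = 2. So 31^(−1) ≡ 2 (mod 61). Verify: 31 · 2 = 62 ≡ 1 (mod 61). ✓

Final answer: 31^(−1) ≡ 2 (mod 61)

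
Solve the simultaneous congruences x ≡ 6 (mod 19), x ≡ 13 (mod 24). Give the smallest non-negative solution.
x ≡ 253 (mod 456); the representative in [0, 456) is 253

The moduli 19, 24 are pairwise coprime, so by the CRT there is a unique solution mod 19·24 = 456.
Solve by successive substitution. Start with x ≡ 6 (mod 19).
  Combine with x ≡ 13 (mod 24): write x = 6 + 19·t and require 6 + 19·t ≡ 13 (mod 24), i.e. 19·t ≡ 13 − 6 ≡ 7 (mod 24). Since 19^(−1) ≡ 19 (mod 24), t ≡ 19·7 ≡ 13 (mod 24). So x ≡ 6 + 19·13 = 253 (mod 456).
Unique solution in [0, 456): x = 253.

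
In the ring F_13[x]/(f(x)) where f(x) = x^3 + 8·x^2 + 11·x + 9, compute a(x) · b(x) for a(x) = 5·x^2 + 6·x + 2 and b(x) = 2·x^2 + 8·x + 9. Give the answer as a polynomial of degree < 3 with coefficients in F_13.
Multiply as integer polynomials: a · b = 10·x^4 + 52·x^3 + 97·x^2 + 70·x + 18. Reducing coefficients mod 13: a · b ≡ 10·x^4 + 6·x^2 + 5·x + 5. Now divide by f(x) = x^3 + 8·x^2 + 11·x + 9 in F_13[x], eliminating the leading term at each step:
  leading term 10·x^4: subtract (10·x)·f(x) = 10·x^4 + 2·x^3 + 6·x^2 + 12·x, leaving 11·x^3 + 6·x + 5 (coefficients mod 13)
  leading term 11·x^3: subtract (11)·f(x) = 11·x^3 + 10·x^2 + 4·x + 8, leaving 3·x^2 + 2·x + 10 (coefficients mod 13)
The degree is now < 3, so this is the remainder. Hence a · b ≡ 3·x^2 + 2·x + 10 in F_13[x]/(f).

Final answer: a · b ≡ 3·x^2 + 2·x + 10 (mod f(x))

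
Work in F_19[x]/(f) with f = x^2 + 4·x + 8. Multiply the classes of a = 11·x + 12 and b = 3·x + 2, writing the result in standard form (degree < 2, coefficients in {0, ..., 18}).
a · b ≡ 2·x + 7 (mod f(x))

Multiply as integer polynomials: a · b = 33·x^2 + 58·x + 24. Reducing coefficients mod 19: a · b ≡ 14·x^2 + x + 5. Now divide by f(x) = x^2 + 4·x + 8 in F_19[x], eliminating the leading term at each step:
  leading term 14·x^2: subtract (14)·f(x) = 14·x^2 + 18·x + 17, leaving 2·x + 7 (coefficients mod 19)
The degree is now < 2, so this is the remainder. Hence a · b ≡ 2·x + 7 in F_19[x]/(f).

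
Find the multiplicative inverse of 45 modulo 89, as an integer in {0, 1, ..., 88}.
Apply the extended Euclidean algorithm to (89, 45), tracking rows (r, s, t) with s·89 + t·45 = r. Each division r_prev = q·r_cur + r_new produces the new row as (previous row) − q·(current row):
  row A: (89, 1, 0)   [1·89 + 0·45 = 89]
  row B: (45, 0, 1)   [0·89 + 1·45 = 45]
  89 = 1·45 + 44   → row C = row A − 1·row B = (44, 1, −1)   [check: 1·89 − 1·45 = 44]
  45 = 1·44 + 1   → row D = row B − 1·row C = (1, −1, 2)   [check: −1·89 + 2·45 = 1]
  44 = 44·1 + 0   → remainder 0, stop. gcd = 1 (last nonzero row D).
The gcd is 1, so 45 is invertible mod 89. The last nonzero row gives −1·89 + 2·45 = 1, so t = 2. So 45^(−1) ≡ 2 (mod 89). Verify: 45 · 2 = 90 ≡ 1 (mod 89). ✓

Final answer: 45^(−1) ≡ 2 (mod 89)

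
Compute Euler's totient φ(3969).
φ(3969) = 2268

φ is multiplicative, with φ(p^e) = p^e − p^(e−1). Factorise 3969 = 3^4 · 7^2. Then
  φ(3969) = (3^4 − 3^3) · (7^2 − 7^1) = 54 · 42 = 2268.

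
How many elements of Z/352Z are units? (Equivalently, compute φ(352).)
Z/352Z has φ(352) = 160 units

An element a ∈ Z/352Z is a unit iff gcd(a, 352) = 1, so the number of units is φ(352). φ is multiplicative, with φ(p^e) = p^e − p^(e−1). Factorise 352 = 2^5 · 11. Then
  φ(352) = (2^5 − 2^4) · (11 − 1) = 16 · 10 = 160.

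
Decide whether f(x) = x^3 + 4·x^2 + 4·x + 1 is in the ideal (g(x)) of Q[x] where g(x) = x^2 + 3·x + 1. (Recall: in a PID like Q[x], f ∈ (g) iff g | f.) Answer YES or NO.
In Q[x] the ideal (g) consists of all multiples of g, so f ∈ (g) iff g | f, i.e. iff the remainder of f on division by g is 0. Divide f by g (g is monic, so eliminate the leading term of the running remainder at each step):
  leading term x^3: subtract (x)·g(x) = x^3 + 3·x^2 + x, leaving x^2 + 3·x + 1
  leading term x^2: subtract (1)·g(x) = x^2 + 3·x + 1, leaving 0
The remainder is 0, so f(x) = g(x) · h(x) with h(x) = x + 1. Hence g | f, i.e. f ∈ (g).

Final answer: YES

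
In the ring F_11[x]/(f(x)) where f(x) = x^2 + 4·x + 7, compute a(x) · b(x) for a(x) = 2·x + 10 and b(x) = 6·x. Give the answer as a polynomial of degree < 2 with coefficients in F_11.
Multiply as integer polynomials: a · b = 12·x^2 + 60·x. Reducing coefficients mod 11: a · b ≡ x^2 + 5·x. Now divide by f(x) = x^2 + 4·x + 7 in F_11[x], eliminating the leading term at each step:
  leading term x^2: subtract (1)·f(x) = x^2 + 4·x + 7, leaving x + 4 (coefficients mod 11)
The degree is now < 2, so this is the remainder. Hence a · b ≡ x + 4 in F_11[x]/(f).

Final answer: a · b ≡ x + 4 (mod f(x))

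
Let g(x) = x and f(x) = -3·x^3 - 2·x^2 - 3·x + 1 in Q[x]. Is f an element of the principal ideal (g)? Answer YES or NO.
NO

In Q[x] the ideal (g) consists of all multiples of g, so f ∈ (g) iff g | f, i.e. iff the remainder of f on division by g is 0. Divide f by g (g is monic, so eliminate the leading term of the running remainder at each step):
  leading term -3·x^3: subtract (-3·x^2)·g(x) = -3·x^3, leaving -2·x^2 - 3·x + 1
  leading term -2·x^2: subtract (-2·x)·g(x) = -2·x^2, leaving 1 - 3·x
  leading term -3·x: subtract (-3)·g(x) = -3·x, leaving 1
The remainder r(x) = 1 ≠ 0 (and deg r < deg g), so g ∤ f, i.e. f ∉ (g).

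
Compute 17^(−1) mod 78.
Apply the extended Euclidean algorithm to (78, 17), tracking rows (r, s, t) with s·78 + t·17 = r. Each division r_prev = q·r_cur + r_new produces the new row as (previous row) − q·(current row):
  row A: (78, 1, 0)   [1·78 + 0·17 = 78]
  row B: (17, 0, 1)   [0·78 + 1·17 = 17]
  78 = 4·17 + 10   → row C = row A − 4·row B = (10, 1, −4)   [check: 1·78 − 4·17 = 10]
  17 = 1·10 + 7   → row D = row B − 1·row C = (7, −1, 5)   [check: −1·78 + 5·17 = 7]
  10 = 1·7 + 3   → row E = row C − 1·row D = (3, 2, −9)   [check: 2·78 − 9·17 = 3]
  7 = 2·3 + 1   → row F = row D − 2·row E = (1, −5, 23)   [check: −5·78 + 23·17 = 1]
  3 = 3·1 + 0   → remainder 0, stop. gcd = 1 (last nonzero row F).
The gcd is 1, so 17 is invertible mod 78. The last nonzero row gives −5·78 + 23·17 = 1, so t = 23. So 17^(−1) ≡ 23 (mod 78). Verify: 17 · 23 = 391 ≡ 1 (mod 78). ✓

Final answer: 17^(−1) ≡ 23 (mod 78)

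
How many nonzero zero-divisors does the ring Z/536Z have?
In Z/536Z each nonzero element is either a unit (gcd with 536 is 1) or a zero-divisor (gcd > 1). The number of units is φ(536): factorise 536 = 2^3 · 67, so φ(536) = (2^3 − 2^2) · (67 − 1) = 4 · 66 = 264. The nonzero elements number 536 − 1 = 535. Hence the nonzero zero-divisors number 535 − 264 = 271.

Final answer: Z/536Z has 271 nonzero zero-divisors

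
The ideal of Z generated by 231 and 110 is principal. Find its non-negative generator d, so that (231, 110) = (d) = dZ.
(231, 110) = (11); d = 11

In the PID Z, (a, b) is generated by gcd(a, b). Compute gcd(231, 110) with the extended Euclidean algorithm, tracking rows (r, s, t) with s·231 + t·110 = r:
  row A: (231, 1, 0)   [1·231 + 0·110 = 231]
  row B: (110, 0, 1)   [0·231 + 1·110 = 110]
  231 = 2·110 + 11   → row C = row A − 2·row B = (11, 1, −2)   [check: 1·231 − 2·110 = 11]
  110 = 10·11 + 0   → remainder 0, stop. gcd = 11 (last nonzero row C).
So gcd(231, 110) = 11, with Bézout identity 1·231 − 2·110 = 11. Containment (⊇): the Bézout identity exhibits 11 as an element of (231, 110), giving (11) ⊆ (231, 110). Containment (⊆): since 11 | 231 and 11 | 110 (231 = 11·21, 110 = 11·10), every Z-linear combination of 231 and 110 is divisible by 11, so (231, 110) ⊆ (11). Therefore (231, 110) = (11), d = 11.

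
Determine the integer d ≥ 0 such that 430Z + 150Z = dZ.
(430, 150) = (10); d = 10

In the PID Z, (a, b) is generated by gcd(a, b). Compute gcd(430, 150) with the extended Euclidean algorithm, tracking rows (r, s, t) with s·430 + t·150 = r:
  row A: (430, 1, 0)   [1·430 + 0·150 = 430]
  row B: (150, 0, 1)   [0·430 + 1·150 = 150]
  430 = 2·150 + 130   → row C = row A − 2·row B = (130, 1, −2)   [check: 1·430 − 2·150 = 130]
  150 = 1·130 + 20   → row D = row B − 1·row C = (20, −1, 3)   [check: −1·430 + 3·150 = 20]
  130 = 6·20 + 10   → row E = row C − 6·row D = (10, 7, −20)   [check: 7·430 − 20·150 = 10]
  20 = 2·10 + 0   → remainder 0, stop. gcd = 10 (last nonzero row E).
So gcd(430, 150) = 10, with Bézout identity 7·430 − 20·150 = 10. Containment (⊇): the Bézout identity exhibits 10 as an element of (430, 150), giving (10) ⊆ (430, 150). Containment (⊆): since 10 | 430 and 10 | 150 (430 = 10·43, 150 = 10·15), every Z-linear combination of 430 and 150 is divisible by 10, so (430, 150) ⊆ (10). Therefore (430, 150) = (10), d = 10.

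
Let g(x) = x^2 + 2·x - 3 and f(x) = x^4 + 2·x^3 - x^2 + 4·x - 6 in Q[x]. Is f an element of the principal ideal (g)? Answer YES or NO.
YES

In Q[x] the ideal (g) consists of all multiples of g, so f ∈ (g) iff g | f, i.e. iff the remainder of f on division by g is 0. Divide f by g (g is monic, so eliminate the leading term of the running remainder at each step):
  leading term x^4: subtract (x^2)·g(x) = x^4 + 2·x^3 - 3·x^2, leaving 2·x^2 + 4·x - 6
  leading term 2·x^2: subtract (2)·g(x) = 2·x^2 + 4·x - 6, leaving 0
The remainder is 0, so f(x) = g(x) · h(x) with h(x) = x^2 + 2. Hence g | f, i.e. f ∈ (g).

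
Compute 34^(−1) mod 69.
Apply the extended Euclidean algorithm to (69, 34), tracking rows (r, s, t) with s·69 + t·34 = r. Each division r_prev = q·r_cur + r_new produces the new row as (previous row) − q·(current row):
  row A: (69, 1, 0)   [1·69 + 0·34 = 69]
  row B: (34, 0, 1)   [0·69 + 1·34 = 34]
  69 = 2·34 + 1   → row C = row A − 2·row B = (1, 1, −2)   [check: 1·69 − 2·34 = 1]
  34 = 34·1 + 0   → remainder 0, stop. gcd = 1 (last nonzero row C).
The gcd is 1, so 34 is invertible mod 69. The last nonzero row gives 1·69 − 2·34 = 1, so t = −2. So 34^(−1) ≡ −2 ≡ 67 (mod 69). Verify: 34 · 67 = 2278 ≡ 1 (mod 69). ✓

Final answer: 34^(−1) ≡ 67 (mod 69)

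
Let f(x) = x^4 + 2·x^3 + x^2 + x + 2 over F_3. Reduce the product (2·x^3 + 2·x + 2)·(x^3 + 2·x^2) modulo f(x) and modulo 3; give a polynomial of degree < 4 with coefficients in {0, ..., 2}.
a · b ≡ x^3 (mod f(x))

Multiply as integer polynomials: a · b = 2·x^6 + 4·x^5 + 2·x^4 + 6·x^3 + 4·x^2. Reducing coefficients mod 3: a · b ≡ 2·x^6 + x^5 + 2·x^4 + x^2. Now divide by f(x) = x^4 + 2·x^3 + x^2 + x + 2 in F_3[x], eliminating the leading term at each step:
  leading term 2·x^6: subtract (2·x^2)·f(x) = 2·x^6 + x^5 + 2·x^4 + 2·x^3 + x^2, leaving x^3 (coefficients mod 3)
The degree is now < 4, so this is the remainder. Hence a · b ≡ x^3 in F_3[x]/(f).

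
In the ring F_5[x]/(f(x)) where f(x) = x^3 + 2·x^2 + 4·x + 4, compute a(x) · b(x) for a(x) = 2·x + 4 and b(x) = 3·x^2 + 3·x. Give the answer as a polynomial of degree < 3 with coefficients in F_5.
a · b ≡ x^2 + 3·x + 1 (mod f(x))

Multiply as integer polynomials: a · b = 6·x^3 + 18·x^2 + 12·x. Reducing coefficients mod 5: a · b ≡ x^3 + 3·x^2 + 2·x. Now divide by f(x) = x^3 + 2·x^2 + 4·x + 4 in F_5[x], eliminating the leading term at each step:
  leading term x^3: subtract (1)·f(x) = x^3 + 2·x^2 + 4·x + 4, leaving x^2 + 3·x + 1 (coefficients mod 5)
The degree is now < 3, so this is the remainder. Hence a · b ≡ x^2 + 3·x + 1 in F_5[x]/(f).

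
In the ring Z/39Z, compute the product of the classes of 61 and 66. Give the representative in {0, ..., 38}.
Reduce the factors first: 61 ≡ 22, 66 ≡ 27 (mod 39), so 61 · 66 ≡ 22 · 27 (mod 39). 22 · 27 = 594. Dividing by 39: 594 = 15·39 + 9. So (61 · 66) mod 39 = 9.

Final answer: 9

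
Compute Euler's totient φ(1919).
φ is multiplicative, with φ(p^e) = p^e − p^(e−1). Factorise 1919 = 19 · 101. Then
  φ(1919) = (19 − 1) · (101 − 1) = 18 · 100 = 1800.

Final answer: φ(1919) = 1800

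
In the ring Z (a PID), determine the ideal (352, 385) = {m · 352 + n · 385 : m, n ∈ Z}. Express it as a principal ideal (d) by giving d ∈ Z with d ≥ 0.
In the PID Z, (a, b) is generated by gcd(a, b). Compute gcd(385, 352) with the extended Euclidean algorithm, tracking rows (r, s, t) with s·385 + t·352 = r:
  row A: (385, 1, 0)   [1·385 + 0·352 = 385]
  row B: (352, 0, 1)   [0·385 + 1·352 = 352]
  385 = 1·352 + 33   → row C = row A − 1·row B = (33, 1, −1)   [check: 1·385 − 1·352 = 33]
  352 = 10·33 + 22   → row D = row B − 10·row C = (22, −10, 11)   [check: −10·385 + 11·352 = 22]
  33 = 1·22 + 11   → row E = row C − 1·row D = (11, 11, −12)   [check: 11·385 − 12·352 = 11]
  22 = 2·11 + 0   → remainder 0, stop. gcd = 11 (last nonzero row E).
So gcd(352, 385) = 11, with Bézout identity 11·385 − 12·352 = 11. Containment (⊇): the Bézout identity exhibits 11 as an element of (352, 385), giving (11) ⊆ (352, 385). Containment (⊆): since 11 | 352 and 11 | 385 (352 = 11·32, 385 = 11·35), every Z-linear combination of 352 and 385 is divisible by 11, so (352, 385) ⊆ (11). Therefore (352, 385) = (11), d = 11.

Final answer: (352, 385) = (11); d = 11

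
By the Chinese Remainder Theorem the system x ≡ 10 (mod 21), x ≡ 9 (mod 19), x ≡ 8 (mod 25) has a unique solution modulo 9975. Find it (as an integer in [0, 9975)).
The moduli 21, 19, 25 are pairwise coprime, so by the CRT there is a unique solution mod 21·19·25 = 9975.
Solve by successive substitution. Start with x ≡ 10 (mod 21).
  Combine with x ≡ 9 (mod 19): write x = 10 + 21·t and require 10 + 21·t ≡ 9 (mod 19), i.e. 21·t ≡ 9 − 10 ≡ 18 (mod 19). Since 21^(−1) ≡ 10 (mod 19) (21 ≡ 2 (mod 19)), t ≡ 10·18 ≡ 9 (mod 19). So x ≡ 10 + 21·9 = 199 (mod 399).
  Combine with x ≡ 8 (mod 25): write x = 199 + 399·t and require 199 + 399·t ≡ 8 (mod 25), i.e. 399·t ≡ 8 − 199 ≡ 9 (mod 25). Since 399^(−1) ≡ 24 (mod 25) (399 ≡ 24 (mod 25)), t ≡ 24·9 ≡ 16 (mod 25). So x ≡ 199 + 399·16 = 6583 (mod 9975).
Unique solution in [0, 9975): x = 6583.

Final answer: x ≡ 6583 (mod 9975); the representative in [0, 9975) is 6583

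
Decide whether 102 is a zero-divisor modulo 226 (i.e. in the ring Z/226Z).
YES

gcd(102, 226) = 2 > 1, so 102 is not a unit in Z/226Z. In Z/nZ every nonzero non-unit is a zero-divisor: explicitly, take b = 226/gcd = 113 ≠ 0 (mod 226); then 102·113 = 11526 = 51·226, i.e. 102·113 ≡ 0 (mod 226). So 102 is a zero-divisor.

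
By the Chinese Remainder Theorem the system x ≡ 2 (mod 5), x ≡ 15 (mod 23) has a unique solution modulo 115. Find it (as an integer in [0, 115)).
x ≡ 107 (mod 115); the representative in [0, 115) is 107

The moduli 5, 23 are pairwise coprime, so by the CRT there is a unique solution mod 5·23 = 115.
Solve by successive substitution. Start with x ≡ 2 (mod 5).
  Combine with x ≡ 15 (mod 23): write x = 2 + 5·t and require 2 + 5·t ≡ 15 (mod 23), i.e. 5·t ≡ 15 − 2 ≡ 13 (mod 23). Since 5^(−1) ≡ 14 (mod 23), t ≡ 14·13 ≡ 21 (mod 23). So x ≡ 2 + 5·21 = 107 (mod 115).
Unique solution in [0, 115): x = 107.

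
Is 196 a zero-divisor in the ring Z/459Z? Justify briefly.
gcd(196, 459) = 1, so 196 is a unit in Z/459Z (it has a multiplicative inverse). A unit cannot be a zero-divisor: if 196·b ≡ 0 then multiplying both sides by 196^(−1) gives b ≡ 0. So 196 is not a zero-divisor.

Final answer: NO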